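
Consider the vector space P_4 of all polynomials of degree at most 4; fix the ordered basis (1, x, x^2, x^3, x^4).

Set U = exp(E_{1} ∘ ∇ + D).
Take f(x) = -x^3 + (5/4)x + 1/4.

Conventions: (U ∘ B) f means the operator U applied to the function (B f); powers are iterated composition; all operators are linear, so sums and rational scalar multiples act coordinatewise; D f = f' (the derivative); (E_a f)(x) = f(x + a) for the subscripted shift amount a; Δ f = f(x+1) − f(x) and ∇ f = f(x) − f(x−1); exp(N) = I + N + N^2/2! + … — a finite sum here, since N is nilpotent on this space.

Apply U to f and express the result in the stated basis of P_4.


order-1 term: -6x^2 - 3x + 3/2
order-2 term: -12x - 6
order-3 term: -8
the series for exp(E_{1} ∘ ∇ + D) f terminates at order 3
exp(E_{1} ∘ ∇ + D) f = -x^3 - 6x^2 - (55/4)x - 49/4

the result is g(x) = -x^3 - 6x^2 - (55/4)x - 49/4


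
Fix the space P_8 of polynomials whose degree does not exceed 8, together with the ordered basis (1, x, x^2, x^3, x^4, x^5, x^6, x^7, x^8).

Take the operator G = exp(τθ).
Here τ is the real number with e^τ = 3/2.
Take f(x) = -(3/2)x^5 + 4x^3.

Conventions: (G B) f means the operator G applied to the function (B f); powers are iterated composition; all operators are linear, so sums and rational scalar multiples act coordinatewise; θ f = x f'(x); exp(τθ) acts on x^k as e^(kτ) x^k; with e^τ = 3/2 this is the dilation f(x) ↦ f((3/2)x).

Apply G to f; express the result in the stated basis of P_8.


the image equals g(x) = -(729/64)x^5 + (27/2)x^3

exp(τθ) x^k = e^(kτ) x^k; with e^τ = 3/2 this sends x^k to (3/2)^k x^k
x^3 ↦ 27/8 x^3
x^5 ↦ 243/32 x^5
applying this coordinatewise to f: exp(τθ) f = -(729/64)x^5 + (27/2)x^3


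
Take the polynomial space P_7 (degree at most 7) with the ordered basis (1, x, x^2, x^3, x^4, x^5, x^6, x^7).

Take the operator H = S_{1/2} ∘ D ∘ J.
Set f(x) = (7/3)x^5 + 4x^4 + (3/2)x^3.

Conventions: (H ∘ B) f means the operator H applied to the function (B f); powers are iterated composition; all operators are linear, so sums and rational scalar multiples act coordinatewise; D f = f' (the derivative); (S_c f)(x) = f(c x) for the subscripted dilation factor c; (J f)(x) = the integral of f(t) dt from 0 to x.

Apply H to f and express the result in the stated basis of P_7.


g(x) = (7/96)x^5 + (1/4)x^4 + (3/16)x^3

J f = (7/18)x^6 + (4/5)x^5 + (3/8)x^4
D J f = (7/3)x^5 + 4x^4 + (3/2)x^3
S_{1/2} (D ∘ J) f = (7/96)x^5 + (1/4)x^4 + (3/16)x^3


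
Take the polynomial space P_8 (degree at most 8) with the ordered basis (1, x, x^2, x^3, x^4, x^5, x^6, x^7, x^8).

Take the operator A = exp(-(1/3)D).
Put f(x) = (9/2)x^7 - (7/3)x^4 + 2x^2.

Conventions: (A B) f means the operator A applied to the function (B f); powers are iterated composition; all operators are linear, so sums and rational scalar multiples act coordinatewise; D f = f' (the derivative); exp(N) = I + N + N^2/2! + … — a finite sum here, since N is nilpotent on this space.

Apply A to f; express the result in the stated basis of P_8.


order-1 term: -(21/2)x^6 + (28/9)x^3 - (4/3)x
order-2 term: (21/2)x^5 - (14/9)x^2 + 2/9
order-3 term: -(35/6)x^4 + (28/81)x
order-4 term: (35/18)x^3 - 7/243
order-5 term: -(7/18)x^2
order-6 term: (7/162)x
order-7 term: -1/486
the series for exp(-(1/3)D) f terminates at order 7
exp(-(1/3)D) f = (9/2)x^7 - (21/2)x^6 + (21/2)x^5 - (49/6)x^4 + (91/18)x^3 + (1/18)x^2 - (17/18)x + 31/162

g(x) = (9/2)x^7 - (21/2)x^6 + (21/2)x^5 - (49/6)x^4 + (91/18)x^3 + (1/18)x^2 - (17/18)x + 31/162


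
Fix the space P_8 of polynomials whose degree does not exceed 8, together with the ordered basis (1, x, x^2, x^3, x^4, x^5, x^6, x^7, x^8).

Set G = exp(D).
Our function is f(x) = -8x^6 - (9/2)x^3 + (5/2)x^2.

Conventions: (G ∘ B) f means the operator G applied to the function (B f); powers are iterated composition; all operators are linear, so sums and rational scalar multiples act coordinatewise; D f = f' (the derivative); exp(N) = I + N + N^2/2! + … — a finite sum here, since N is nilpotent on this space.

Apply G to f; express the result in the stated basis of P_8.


g(x) = -8x^6 - 48x^5 - 120x^4 - (329/2)x^3 - 131x^2 - (113/2)x - 10

order-1 term: -48x^5 - (27/2)x^2 + 5x
order-2 term: -120x^4 - (27/2)x + 5/2
order-3 term: -160x^3 - 9/2
order-4 term: -120x^2
order-5 term: -48x
order-6 term: -8
the series for exp(D) f terminates at order 6
exp(D) f = -8x^6 - 48x^5 - 120x^4 - (329/2)x^3 - 131x^2 - (113/2)x - 10


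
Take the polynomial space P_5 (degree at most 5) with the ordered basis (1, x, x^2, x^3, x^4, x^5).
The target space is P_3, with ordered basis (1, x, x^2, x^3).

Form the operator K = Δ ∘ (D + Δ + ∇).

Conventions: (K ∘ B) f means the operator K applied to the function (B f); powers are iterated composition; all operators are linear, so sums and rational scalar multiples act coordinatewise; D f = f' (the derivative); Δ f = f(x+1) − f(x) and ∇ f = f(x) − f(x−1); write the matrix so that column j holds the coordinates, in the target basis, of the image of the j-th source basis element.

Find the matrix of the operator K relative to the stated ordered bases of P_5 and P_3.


the matrix is [[0, 0, 6, 9, 20, 35]; [0, 0, 0, 18, 36, 100]; [0, 0, 0, 0, 36, 90]; [0, 0, 0, 0, 0, 60]] (rows listed top to bottom)

image of 1: 0
image of x: 0
image of x^2: 6
image of x^3: 18x + 9
image of x^4: 36x^2 + 36x + 20
image of x^5: 60x^3 + 90x^2 + 100x + 35
each image's coordinates form column j of the matrix


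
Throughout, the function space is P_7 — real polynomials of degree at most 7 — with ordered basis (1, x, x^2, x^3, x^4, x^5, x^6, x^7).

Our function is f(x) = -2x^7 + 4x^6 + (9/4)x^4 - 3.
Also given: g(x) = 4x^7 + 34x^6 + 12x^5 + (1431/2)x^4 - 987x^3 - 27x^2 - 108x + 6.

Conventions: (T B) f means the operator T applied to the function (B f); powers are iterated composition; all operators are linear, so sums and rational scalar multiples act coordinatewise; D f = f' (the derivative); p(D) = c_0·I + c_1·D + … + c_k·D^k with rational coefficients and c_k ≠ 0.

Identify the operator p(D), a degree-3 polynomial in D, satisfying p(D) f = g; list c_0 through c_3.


p(D) = -2·I − 3·D − D^2 − 2·D^3, i.e. c_0 = -2, c_1 = -3, c_2 = -1, c_3 = -2

D^0 f = -2x^7 + 4x^6 + (9/4)x^4 - 3
D^1 f = -14x^6 + 24x^5 + 9x^3
D^2 f = -84x^5 + 120x^4 + 27x^2
D^3 f = -420x^4 + 480x^3 + 54x
matching coefficients of g against c_0 f + c_1 Df + … from the top degree down determines the c_i
solution: c_0 = -2, c_1 = -3, c_2 = -1, c_3 = -2


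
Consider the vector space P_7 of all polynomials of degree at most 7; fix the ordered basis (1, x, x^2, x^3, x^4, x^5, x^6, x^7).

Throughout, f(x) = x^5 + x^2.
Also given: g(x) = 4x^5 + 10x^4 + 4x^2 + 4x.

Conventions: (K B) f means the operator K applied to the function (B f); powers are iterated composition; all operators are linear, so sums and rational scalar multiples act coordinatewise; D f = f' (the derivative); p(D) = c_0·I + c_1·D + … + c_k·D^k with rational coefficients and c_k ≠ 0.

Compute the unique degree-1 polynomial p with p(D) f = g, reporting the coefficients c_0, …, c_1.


D^0 f = x^5 + x^2
D^1 f = 5x^4 + 2x
matching coefficients of g against c_0 f + c_1 Df + … from the top degree down determines the c_i
solution: c_0 = 4, c_1 = 2

p(D) = 4·I + 2·D, i.e. c_0 = 4, c_1 = 2


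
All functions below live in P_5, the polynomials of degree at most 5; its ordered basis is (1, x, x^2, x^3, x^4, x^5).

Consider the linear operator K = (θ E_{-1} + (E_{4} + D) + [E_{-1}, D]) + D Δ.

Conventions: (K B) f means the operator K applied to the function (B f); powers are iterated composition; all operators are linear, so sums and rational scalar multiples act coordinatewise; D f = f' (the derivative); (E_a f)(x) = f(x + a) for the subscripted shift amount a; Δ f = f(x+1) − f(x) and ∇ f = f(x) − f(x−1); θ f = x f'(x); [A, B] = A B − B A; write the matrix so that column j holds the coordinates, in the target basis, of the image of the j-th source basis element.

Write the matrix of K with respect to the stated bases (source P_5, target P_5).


image of 1: 1
image of x: 2x + 5
image of x^2: 3x^2 + 8x + 18
image of x^3: 4x^3 + 9x^2 + 57x + 67
image of x^4: 5x^4 + 8x^3 + 120x^2 + 264x + 260
image of x^5: 6x^5 + 5x^4 + 210x^3 + 650x^2 + 1305x + 1029
each image's coordinates form column j of the matrix

the matrix is [[1, 5, 18, 67, 260, 1029]; [0, 2, 8, 57, 264, 1305]; [0, 0, 3, 9, 120, 650]; [0, 0, 0, 4, 8, 210]; [0, 0, 0, 0, 5, 5]; [0, 0, 0, 0, 0, 6]] (rows listed top to bottom)


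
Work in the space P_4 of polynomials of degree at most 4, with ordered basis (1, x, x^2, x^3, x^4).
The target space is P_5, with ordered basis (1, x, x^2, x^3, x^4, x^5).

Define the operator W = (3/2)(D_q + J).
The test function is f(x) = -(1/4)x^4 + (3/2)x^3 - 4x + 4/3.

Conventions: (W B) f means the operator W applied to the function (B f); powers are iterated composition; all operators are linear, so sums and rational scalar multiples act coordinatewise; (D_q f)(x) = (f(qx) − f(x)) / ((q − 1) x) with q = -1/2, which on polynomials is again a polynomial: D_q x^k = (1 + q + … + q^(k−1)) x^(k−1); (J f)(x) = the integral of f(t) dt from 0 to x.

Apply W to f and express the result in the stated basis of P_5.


D_q f = -(5/32)x^3 + (9/8)x^2 - 4
J f = -(1/20)x^5 + (3/8)x^4 - 2x^2 + (4/3)x
(D_q + J) f = -(1/20)x^5 + (3/8)x^4 - (5/32)x^3 - (7/8)x^2 + (4/3)x - 4
((3/2)(D_q + J)) f = -(3/40)x^5 + (9/16)x^4 - (15/64)x^3 - (21/16)x^2 + 2x - 6

the image equals g(x) = -(3/40)x^5 + (9/16)x^4 - (15/64)x^3 - (21/16)x^2 + 2x - 6


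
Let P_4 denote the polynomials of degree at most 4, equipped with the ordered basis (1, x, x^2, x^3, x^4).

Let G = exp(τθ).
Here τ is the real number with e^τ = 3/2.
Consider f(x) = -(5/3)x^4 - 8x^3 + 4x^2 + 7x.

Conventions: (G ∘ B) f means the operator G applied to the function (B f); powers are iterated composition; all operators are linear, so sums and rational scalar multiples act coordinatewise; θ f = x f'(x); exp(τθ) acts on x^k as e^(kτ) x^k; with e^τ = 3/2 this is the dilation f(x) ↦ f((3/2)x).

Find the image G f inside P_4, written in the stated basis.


the image equals g(x) = -(135/16)x^4 - 27x^3 + 9x^2 + (21/2)x

exp(τθ) x^k = e^(kτ) x^k; with e^τ = 3/2 this sends x^k to (3/2)^k x^k
x ↦ 3/2 x
x^2 ↦ 9/4 x^2
x^3 ↦ 27/8 x^3
x^4 ↦ 81/16 x^4
applying this coordinatewise to f: exp(τθ) f = -(135/16)x^4 - 27x^3 + 9x^2 + (21/2)x


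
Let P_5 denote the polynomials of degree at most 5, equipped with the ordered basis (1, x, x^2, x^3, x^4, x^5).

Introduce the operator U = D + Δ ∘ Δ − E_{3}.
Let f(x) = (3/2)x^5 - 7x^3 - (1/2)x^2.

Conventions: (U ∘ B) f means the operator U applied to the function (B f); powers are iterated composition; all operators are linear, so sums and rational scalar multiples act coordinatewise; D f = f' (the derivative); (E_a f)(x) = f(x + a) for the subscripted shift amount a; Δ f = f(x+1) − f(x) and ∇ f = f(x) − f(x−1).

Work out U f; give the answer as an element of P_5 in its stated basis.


D f = (15/2)x^4 - 21x^2 - x
Δ f = (15/2)x^4 + 15x^3 - 6x^2 - (29/2)x - 6
Δ Δ f = 30x^3 + 90x^2 + 63x + 2
E_{3} f = (3/2)x^5 + (45/2)x^4 + 128x^3 + (683/2)x^2 + (831/2)x + 171
(-E_{3}) f = -(3/2)x^5 - (45/2)x^4 - 128x^3 - (683/2)x^2 - (831/2)x - 171
(D + Δ ∘ Δ − E_{3}) f = -(3/2)x^5 - 15x^4 - 98x^3 - (545/2)x^2 - (707/2)x - 169

the image equals g(x) = -(3/2)x^5 - 15x^4 - 98x^3 - (545/2)x^2 - (707/2)x - 169


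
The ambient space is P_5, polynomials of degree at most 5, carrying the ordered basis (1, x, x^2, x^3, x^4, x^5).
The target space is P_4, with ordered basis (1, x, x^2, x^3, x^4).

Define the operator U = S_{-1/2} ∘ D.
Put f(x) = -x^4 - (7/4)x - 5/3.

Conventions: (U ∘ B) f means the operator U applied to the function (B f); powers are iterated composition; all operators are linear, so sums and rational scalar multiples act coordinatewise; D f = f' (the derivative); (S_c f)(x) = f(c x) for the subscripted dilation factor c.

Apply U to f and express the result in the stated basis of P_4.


the result is g(x) = (1/2)x^3 - 7/4

D f = -4x^3 - 7/4
S_{-1/2} D f = (1/2)x^3 - 7/4


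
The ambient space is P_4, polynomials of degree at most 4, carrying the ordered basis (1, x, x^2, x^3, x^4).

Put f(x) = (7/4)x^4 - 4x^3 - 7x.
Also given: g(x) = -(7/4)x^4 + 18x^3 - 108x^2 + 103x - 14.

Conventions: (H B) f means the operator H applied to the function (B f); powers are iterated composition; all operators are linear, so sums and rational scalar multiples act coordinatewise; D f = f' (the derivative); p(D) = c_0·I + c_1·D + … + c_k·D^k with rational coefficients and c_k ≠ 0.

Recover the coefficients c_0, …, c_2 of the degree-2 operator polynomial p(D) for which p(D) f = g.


D^0 f = (7/4)x^4 - 4x^3 - 7x
D^1 f = 7x^3 - 12x^2 - 7
D^2 f = 21x^2 - 24x
matching coefficients of g against c_0 f + c_1 Df + … from the top degree down determines the c_i
solution: c_0 = -1, c_1 = 2, c_2 = -4

c_0 = -1, c_1 = 2, c_2 = -4


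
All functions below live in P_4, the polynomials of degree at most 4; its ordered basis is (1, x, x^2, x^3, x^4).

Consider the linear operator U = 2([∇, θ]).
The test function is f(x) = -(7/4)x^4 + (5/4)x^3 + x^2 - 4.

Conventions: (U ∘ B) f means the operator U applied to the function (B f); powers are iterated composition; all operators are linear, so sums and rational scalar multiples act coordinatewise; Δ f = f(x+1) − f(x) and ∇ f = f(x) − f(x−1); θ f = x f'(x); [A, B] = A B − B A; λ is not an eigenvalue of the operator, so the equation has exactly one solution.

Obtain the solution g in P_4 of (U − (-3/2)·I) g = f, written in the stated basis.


the result is g(x) = -(7/6)x^4 + (127/18)x^3 - (416/9)x^2 + (5356/27)x - 34414/81

write g with unknown coordinates in the stated basis and equate coefficients in (U − (-3/2)·I) g = f
solving from the highest basis element down gives g = -(7/6)x^4 + (127/18)x^3 - (416/9)x^2 + (5356/27)x - 34414/81
check: U g = -(28/3)x^3 + (211/3)x^2 - (2678/9)x + 17099/27
so U g − (-3/2)·g = -(7/4)x^4 + (5/4)x^3 + x^2 - 4 = f ✓


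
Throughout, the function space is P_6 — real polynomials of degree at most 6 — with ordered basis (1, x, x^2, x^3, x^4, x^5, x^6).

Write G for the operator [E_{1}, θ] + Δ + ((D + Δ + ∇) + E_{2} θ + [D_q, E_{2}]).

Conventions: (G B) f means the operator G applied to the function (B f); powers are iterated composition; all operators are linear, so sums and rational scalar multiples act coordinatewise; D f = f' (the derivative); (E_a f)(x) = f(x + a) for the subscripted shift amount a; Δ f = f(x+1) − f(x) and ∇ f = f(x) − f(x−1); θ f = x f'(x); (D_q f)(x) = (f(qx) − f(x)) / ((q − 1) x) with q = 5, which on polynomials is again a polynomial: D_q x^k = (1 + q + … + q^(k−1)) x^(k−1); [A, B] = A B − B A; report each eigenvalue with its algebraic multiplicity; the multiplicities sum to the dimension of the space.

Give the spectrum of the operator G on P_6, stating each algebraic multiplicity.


λ = 0 (multiplicity 1), λ = 1 (multiplicity 1), λ = 2 (multiplicity 1), λ = 3 (multiplicity 1), λ = 4 (multiplicity 1), λ = 5 (multiplicity 1), λ = 6 (multiplicity 1)

image of 1: 0
image of x: x + 7
image of x^2: 2x^2 + 18x + 3
image of x^3: 3x^3 + 33x^2 - 43x - 82
image of x^4: 4x^4 + 52x^3 - 574x^2 - 1576x - 1147
image of x^5: 5x^5 + 75x^4 - 4458x^3 - 17044x^2 - 24087x - 12248
image of x^6: 6x^6 + 102x^5 - 29283x^4 - 145800x^3 - 306005x^2 - 309840x - 124409
the matrix is upper triangular; its diagonal is (0, 1, 2, 3, 4, 5, 6)
for a triangular matrix the eigenvalues are the diagonal entries, with algebraic multiplicity their repetition count


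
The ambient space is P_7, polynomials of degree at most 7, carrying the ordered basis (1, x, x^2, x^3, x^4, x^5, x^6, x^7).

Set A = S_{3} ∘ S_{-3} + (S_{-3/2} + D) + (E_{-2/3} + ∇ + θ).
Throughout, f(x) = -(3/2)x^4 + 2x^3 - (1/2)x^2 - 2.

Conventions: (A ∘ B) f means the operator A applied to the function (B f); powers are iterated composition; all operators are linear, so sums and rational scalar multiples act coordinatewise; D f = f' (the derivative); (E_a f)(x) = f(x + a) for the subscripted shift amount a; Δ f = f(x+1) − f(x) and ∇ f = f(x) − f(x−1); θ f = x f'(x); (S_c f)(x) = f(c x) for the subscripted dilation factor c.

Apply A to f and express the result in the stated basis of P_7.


g(x) = -(315411/32)x^4 - (5859/4)x^3 - (241/8)x^2 - (80/9)x - 28/9

S_{-3} f = -(243/2)x^4 - 54x^3 - (9/2)x^2 - 2
S_{3} S_{-3} f = -(19683/2)x^4 - 1458x^3 - (81/2)x^2 - 2
S_{-3/2} f = -(243/32)x^4 - (27/4)x^3 - (9/8)x^2 - 2
D f = -6x^3 + 6x^2 - x
(S_{-3/2} + D) f = -(243/32)x^4 - (51/4)x^3 + (39/8)x^2 - x - 2
E_{-2/3} f = -(3/2)x^4 + 6x^3 - (17/2)x^2 + (46/9)x - 28/9
∇ f = -6x^3 + 15x^2 - 13x + 4
θ f = -6x^4 + 6x^3 - x^2
(E_{-2/3} + ∇ + θ) f = -(15/2)x^4 + 6x^3 + (11/2)x^2 - (71/9)x + 8/9
(S_{3} ∘ S_{-3} + (S_{-3/2} + D) + (E_{-2/3} + ∇ + θ)) f = -(315411/32)x^4 - (5859/4)x^3 - (241/8)x^2 - (80/9)x - 28/9


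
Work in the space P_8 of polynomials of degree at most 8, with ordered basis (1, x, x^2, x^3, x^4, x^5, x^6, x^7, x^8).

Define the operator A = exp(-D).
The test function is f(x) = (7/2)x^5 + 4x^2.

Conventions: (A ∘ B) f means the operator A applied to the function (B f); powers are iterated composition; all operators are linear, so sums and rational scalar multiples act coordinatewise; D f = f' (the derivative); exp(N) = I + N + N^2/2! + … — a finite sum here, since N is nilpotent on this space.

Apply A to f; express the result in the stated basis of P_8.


order-1 term: -(35/2)x^4 - 8x
order-2 term: 35x^3 + 4
order-3 term: -35x^2
order-4 term: (35/2)x
order-5 term: -7/2
the series for exp(-D) f terminates at order 5
exp(-D) f = (7/2)x^5 - (35/2)x^4 + 35x^3 - 31x^2 + (19/2)x + 1/2

the image equals g(x) = (7/2)x^5 - (35/2)x^4 + 35x^3 - 31x^2 + (19/2)x + 1/2


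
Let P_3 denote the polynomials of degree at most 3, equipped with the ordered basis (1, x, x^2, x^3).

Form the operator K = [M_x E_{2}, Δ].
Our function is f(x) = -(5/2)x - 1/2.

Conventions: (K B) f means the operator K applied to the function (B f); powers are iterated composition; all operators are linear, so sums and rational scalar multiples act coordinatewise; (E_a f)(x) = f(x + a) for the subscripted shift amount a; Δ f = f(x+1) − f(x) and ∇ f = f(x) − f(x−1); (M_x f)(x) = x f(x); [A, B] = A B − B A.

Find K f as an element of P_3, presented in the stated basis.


Δ f = -5/2
E_{2} Δ f = -5/2
M_x E_{2} Δ f = -(5/2)x
E_{2} f = -(5/2)x - 11/2
M_x E_{2} f = -(5/2)x^2 - (11/2)x
Δ (M_x E_{2}) f = -5x - 8
[M_x E_{2}, Δ] f = (5/2)x + 8

the result is g(x) = (5/2)x + 8


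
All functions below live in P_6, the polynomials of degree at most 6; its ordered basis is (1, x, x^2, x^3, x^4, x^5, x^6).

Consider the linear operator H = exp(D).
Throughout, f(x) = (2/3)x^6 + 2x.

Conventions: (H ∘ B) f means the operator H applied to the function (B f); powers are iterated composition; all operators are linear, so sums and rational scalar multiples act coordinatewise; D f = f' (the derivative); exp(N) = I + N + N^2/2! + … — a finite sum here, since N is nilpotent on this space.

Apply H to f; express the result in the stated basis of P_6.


the image equals g(x) = (2/3)x^6 + 4x^5 + 10x^4 + (40/3)x^3 + 10x^2 + 6x + 8/3

order-1 term: 4x^5 + 2
order-2 term: 10x^4
order-3 term: (40/3)x^3
order-4 term: 10x^2
order-5 term: 4x
order-6 term: 2/3
the series for exp(D) f terminates at order 6
exp(D) f = (2/3)x^6 + 4x^5 + 10x^4 + (40/3)x^3 + 10x^2 + 6x + 8/3


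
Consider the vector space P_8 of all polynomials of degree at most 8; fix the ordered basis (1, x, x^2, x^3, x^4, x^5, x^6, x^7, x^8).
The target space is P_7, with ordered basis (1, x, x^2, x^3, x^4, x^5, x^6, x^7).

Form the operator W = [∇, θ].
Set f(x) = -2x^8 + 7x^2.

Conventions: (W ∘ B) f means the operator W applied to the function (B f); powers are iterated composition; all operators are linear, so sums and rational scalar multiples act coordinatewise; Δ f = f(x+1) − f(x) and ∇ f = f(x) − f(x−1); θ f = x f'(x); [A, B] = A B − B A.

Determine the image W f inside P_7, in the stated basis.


the result is g(x) = -16x^7 + 112x^6 - 336x^5 + 560x^4 - 560x^3 + 336x^2 - 98x + 2

θ f = -16x^8 + 14x^2
∇ θ f = -128x^7 + 448x^6 - 896x^5 + 1120x^4 - 896x^3 + 448x^2 - 100x + 2
∇ f = -16x^7 + 56x^6 - 112x^5 + 140x^4 - 112x^3 + 56x^2 - 2x - 5
θ ∇ f = -112x^7 + 336x^6 - 560x^5 + 560x^4 - 336x^3 + 112x^2 - 2x
[∇, θ] f = -16x^7 + 112x^6 - 336x^5 + 560x^4 - 560x^3 + 336x^2 - 98x + 2


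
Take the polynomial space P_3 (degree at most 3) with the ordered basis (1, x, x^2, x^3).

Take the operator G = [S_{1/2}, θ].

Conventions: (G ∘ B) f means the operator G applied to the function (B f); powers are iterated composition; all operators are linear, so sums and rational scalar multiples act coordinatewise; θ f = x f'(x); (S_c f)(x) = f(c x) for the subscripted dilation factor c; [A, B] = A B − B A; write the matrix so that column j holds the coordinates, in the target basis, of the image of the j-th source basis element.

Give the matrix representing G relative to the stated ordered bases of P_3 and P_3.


image of 1: 0
image of x: 0
image of x^2: 0
image of x^3: 0
each image's coordinates form column j of the matrix

the matrix is [[0, 0, 0, 0]; [0, 0, 0, 0]; [0, 0, 0, 0]; [0, 0, 0, 0]] (rows listed top to bottom)


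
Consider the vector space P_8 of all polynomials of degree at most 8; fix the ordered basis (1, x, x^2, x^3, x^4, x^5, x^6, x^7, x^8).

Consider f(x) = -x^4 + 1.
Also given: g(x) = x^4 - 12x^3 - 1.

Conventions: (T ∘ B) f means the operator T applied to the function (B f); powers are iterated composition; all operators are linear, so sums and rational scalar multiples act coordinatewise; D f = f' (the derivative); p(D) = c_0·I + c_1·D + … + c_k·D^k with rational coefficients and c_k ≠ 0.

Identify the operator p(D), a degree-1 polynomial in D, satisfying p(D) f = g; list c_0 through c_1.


c_0 = -1, c_1 = 3

D^0 f = -x^4 + 1
D^1 f = -4x^3
matching coefficients of g against c_0 f + c_1 Df + … from the top degree down determines the c_i
solution: c_0 = -1, c_1 = 3


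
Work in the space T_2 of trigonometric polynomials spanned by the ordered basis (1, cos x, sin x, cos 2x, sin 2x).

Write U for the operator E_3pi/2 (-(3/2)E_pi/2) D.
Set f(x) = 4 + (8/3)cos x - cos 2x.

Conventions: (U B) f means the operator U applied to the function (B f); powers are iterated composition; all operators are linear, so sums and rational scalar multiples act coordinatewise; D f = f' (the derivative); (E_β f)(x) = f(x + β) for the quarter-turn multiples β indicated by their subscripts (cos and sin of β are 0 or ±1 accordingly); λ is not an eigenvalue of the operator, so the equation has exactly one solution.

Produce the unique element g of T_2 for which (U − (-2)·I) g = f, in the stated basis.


write g with unknown coordinates in the stated basis and equate coefficients in (U − (-2)·I) g = f
solving from the highest basis element down gives g = 2 + (64/75)cos x - (16/25)sin x - (2/13)cos 2x + (3/13)sin 2x
check: U g = (24/25)cos x + (32/25)sin x - (9/13)cos 2x - (6/13)sin 2x
so U g − (-2)·g = 4 + (8/3)cos x - cos 2x = f ✓

the image equals g(x) = 2 + (64/75)cos x - (16/25)sin x - (2/13)cos 2x + (3/13)sin 2x


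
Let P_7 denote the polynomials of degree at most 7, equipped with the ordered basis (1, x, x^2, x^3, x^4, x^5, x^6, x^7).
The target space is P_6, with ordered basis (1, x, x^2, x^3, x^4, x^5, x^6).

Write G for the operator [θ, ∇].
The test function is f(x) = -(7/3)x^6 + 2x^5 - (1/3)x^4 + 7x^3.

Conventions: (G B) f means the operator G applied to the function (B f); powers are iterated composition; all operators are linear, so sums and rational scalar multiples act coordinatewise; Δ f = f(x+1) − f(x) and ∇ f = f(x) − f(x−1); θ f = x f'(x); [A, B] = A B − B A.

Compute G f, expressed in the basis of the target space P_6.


∇ f = -14x^5 + 45x^4 - 68x^3 + 78x^2 - (139/3)x + 35/3
θ ∇ f = -70x^5 + 180x^4 - 204x^3 + 156x^2 - (139/3)x
θ f = -14x^6 + 10x^5 - (4/3)x^4 + 21x^3
∇ θ f = -84x^5 + 260x^4 - (1156/3)x^3 + 381x^2 - (607/3)x + 139/3
[θ, ∇] f = 14x^5 - 80x^4 + (544/3)x^3 - 225x^2 + 156x - 139/3

the image equals g(x) = 14x^5 - 80x^4 + (544/3)x^3 - 225x^2 + 156x - 139/3


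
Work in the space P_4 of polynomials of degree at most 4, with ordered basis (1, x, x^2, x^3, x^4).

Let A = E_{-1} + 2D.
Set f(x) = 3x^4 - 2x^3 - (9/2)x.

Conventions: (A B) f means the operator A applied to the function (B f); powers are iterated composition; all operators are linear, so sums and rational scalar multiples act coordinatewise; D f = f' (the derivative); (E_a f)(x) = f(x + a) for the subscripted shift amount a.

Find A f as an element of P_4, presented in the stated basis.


g(x) = 3x^4 + 10x^3 + 12x^2 - (45/2)x + 1/2

E_{-1} f = 3x^4 - 14x^3 + 24x^2 - (45/2)x + 19/2
D f = 12x^3 - 6x^2 - 9/2
(2D) f = 24x^3 - 12x^2 - 9
(E_{-1} + 2D) f = 3x^4 + 10x^3 + 12x^2 - (45/2)x + 1/2


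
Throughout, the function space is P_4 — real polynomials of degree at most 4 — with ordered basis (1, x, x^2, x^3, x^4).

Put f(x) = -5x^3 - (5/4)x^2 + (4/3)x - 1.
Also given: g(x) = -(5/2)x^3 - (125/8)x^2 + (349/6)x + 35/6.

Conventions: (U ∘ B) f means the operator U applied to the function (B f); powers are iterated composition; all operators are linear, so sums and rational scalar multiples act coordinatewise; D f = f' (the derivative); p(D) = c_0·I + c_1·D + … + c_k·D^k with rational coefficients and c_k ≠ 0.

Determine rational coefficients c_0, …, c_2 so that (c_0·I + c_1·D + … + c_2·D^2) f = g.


D^0 f = -5x^3 - (5/4)x^2 + (4/3)x - 1
D^1 f = -15x^2 - (5/2)x + 4/3
D^2 f = -30x - 5/2
matching coefficients of g against c_0 f + c_1 Df + … from the top degree down determines the c_i
solution: c_0 = 1/2, c_1 = 1, c_2 = -2

p(D) = (1/2)·I + D − 2·D^2, i.e. c_0 = 1/2, c_1 = 1, c_2 = -2


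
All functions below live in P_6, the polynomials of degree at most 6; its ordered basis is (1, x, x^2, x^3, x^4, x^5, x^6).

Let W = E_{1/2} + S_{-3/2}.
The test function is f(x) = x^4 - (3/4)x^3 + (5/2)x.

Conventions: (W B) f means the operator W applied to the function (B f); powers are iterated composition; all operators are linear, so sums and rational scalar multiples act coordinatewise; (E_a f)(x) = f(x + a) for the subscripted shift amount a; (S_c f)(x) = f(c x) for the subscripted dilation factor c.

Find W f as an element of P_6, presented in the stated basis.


the image equals g(x) = (97/16)x^4 + (121/32)x^3 + (3/8)x^2 - (21/16)x + 39/32

E_{1/2} f = x^4 + (5/4)x^3 + (3/8)x^2 + (39/16)x + 39/32
S_{-3/2} f = (81/16)x^4 + (81/32)x^3 - (15/4)x
(E_{1/2} + S_{-3/2}) f = (97/16)x^4 + (121/32)x^3 + (3/8)x^2 - (21/16)x + 39/32


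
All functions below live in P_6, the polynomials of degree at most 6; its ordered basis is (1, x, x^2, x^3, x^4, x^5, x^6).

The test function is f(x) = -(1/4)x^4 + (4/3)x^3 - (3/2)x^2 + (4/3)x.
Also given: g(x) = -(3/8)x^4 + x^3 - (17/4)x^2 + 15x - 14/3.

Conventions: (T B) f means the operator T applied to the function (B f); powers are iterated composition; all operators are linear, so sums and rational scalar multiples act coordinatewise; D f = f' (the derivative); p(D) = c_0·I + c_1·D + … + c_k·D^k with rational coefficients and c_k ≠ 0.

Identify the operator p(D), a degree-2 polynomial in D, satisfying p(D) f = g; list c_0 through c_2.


D^0 f = -(1/4)x^4 + (4/3)x^3 - (3/2)x^2 + (4/3)x
D^1 f = -x^3 + 4x^2 - 3x + 4/3
D^2 f = -3x^2 + 8x - 3
matching coefficients of g against c_0 f + c_1 Df + … from the top degree down determines the c_i
solution: c_0 = 3/2, c_1 = 1, c_2 = 2

p(D) = (3/2)·I + D + 2·D^2, i.e. c_0 = 3/2, c_1 = 1, c_2 = 2


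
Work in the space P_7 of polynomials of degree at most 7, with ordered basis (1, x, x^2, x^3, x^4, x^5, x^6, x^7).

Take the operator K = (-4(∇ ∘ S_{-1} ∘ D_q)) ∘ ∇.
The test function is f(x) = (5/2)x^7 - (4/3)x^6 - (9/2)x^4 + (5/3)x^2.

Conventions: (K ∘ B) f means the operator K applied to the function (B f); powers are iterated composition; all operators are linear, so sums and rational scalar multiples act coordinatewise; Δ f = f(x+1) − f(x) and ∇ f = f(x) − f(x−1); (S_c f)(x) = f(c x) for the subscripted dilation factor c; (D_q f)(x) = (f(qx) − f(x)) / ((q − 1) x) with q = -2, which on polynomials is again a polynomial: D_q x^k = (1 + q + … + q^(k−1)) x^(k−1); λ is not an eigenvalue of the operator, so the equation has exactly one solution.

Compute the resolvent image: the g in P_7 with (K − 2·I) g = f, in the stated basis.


write g with unknown coordinates in the stated basis and equate coefficients in (K − 2·I) g = f
solving from the highest basis element down gives g = -(5/4)x^7 + (2/3)x^6 + (7359/4)x^4 - 6337x^3 + (27839/3)x^2 - 95105x + 212477/2
check: K g = 3675x^4 - 12674x^3 + 18561x^2 - 190210x + 212477
so K g − 2·g = (5/2)x^7 - (4/3)x^6 - (9/2)x^4 + (5/3)x^2 = f ✓

the result is g(x) = -(5/4)x^7 + (2/3)x^6 + (7359/4)x^4 - 6337x^3 + (27839/3)x^2 - 95105x + 212477/2


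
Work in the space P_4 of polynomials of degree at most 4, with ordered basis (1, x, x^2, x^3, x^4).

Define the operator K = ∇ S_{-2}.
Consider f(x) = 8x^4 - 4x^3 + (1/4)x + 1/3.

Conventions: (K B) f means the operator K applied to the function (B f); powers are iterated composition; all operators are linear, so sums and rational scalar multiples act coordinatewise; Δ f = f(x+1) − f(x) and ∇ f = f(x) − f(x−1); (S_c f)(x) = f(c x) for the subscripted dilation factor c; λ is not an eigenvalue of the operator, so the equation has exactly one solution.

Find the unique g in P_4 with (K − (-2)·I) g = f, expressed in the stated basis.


the image equals g(x) = 4x^4 - 130x^3 - 1368x^2 + (55233/8)x + 88327/24

write g with unknown coordinates in the stated basis and equate coefficients in (K − (-2)·I) g = f
solving from the highest basis element down gives g = 4x^4 - 130x^3 - 1368x^2 + (55233/8)x + 88327/24
check: K g = 256x^3 + 2736x^2 - 13808x - 29441/4
so K g − (-2)·g = 8x^4 - 4x^3 + (1/4)x + 1/3 = f ✓


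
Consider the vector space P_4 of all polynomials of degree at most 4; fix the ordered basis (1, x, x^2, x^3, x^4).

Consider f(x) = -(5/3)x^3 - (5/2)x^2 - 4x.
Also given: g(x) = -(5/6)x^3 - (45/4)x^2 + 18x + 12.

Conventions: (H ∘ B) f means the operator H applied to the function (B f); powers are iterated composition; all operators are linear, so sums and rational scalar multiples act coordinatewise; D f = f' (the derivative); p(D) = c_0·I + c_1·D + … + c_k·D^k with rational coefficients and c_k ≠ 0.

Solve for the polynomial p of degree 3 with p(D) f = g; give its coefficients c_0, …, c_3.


D^0 f = -(5/3)x^3 - (5/2)x^2 - 4x
D^1 f = -5x^2 - 5x - 4
D^2 f = -10x - 5
D^3 f = -10
matching coefficients of g against c_0 f + c_1 Df + … from the top degree down determines the c_i
solution: c_0 = 1/2, c_1 = 2, c_2 = -3, c_3 = -1/2

c_0 = 1/2, c_1 = 2, c_2 = -3, c_3 = -1/2


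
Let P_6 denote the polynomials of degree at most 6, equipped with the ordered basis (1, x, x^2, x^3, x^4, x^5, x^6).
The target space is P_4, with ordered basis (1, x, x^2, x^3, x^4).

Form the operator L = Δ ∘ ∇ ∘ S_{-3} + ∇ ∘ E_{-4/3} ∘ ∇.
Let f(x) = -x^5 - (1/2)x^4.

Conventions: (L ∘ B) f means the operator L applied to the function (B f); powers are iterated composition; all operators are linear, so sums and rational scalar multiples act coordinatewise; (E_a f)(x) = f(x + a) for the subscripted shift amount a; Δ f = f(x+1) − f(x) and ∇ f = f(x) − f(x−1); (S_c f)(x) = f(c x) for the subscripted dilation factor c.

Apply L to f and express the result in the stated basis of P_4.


S_{-3} f = 243x^5 - (81/2)x^4
∇ S_{-3} f = 1215x^4 - 2592x^3 + 2673x^2 - 1377x + 567/2
Δ ∇ S_{-3} f = 4860x^3 - 486x^2 + 2430x - 81
∇ f = -5x^4 + 8x^3 - 7x^2 + 3x - 1/2
E_{-4/3} ∇ f = -5x^4 + (104/3)x^3 - (277/3)x^2 + (3017/27)x - 8377/162
∇ E_{-4/3} ∇ f = -20x^3 + 134x^2 - (926/3)x + 6581/27
(Δ ∘ ∇ ∘ S_{-3} + ∇ ∘ E_{-4/3} ∘ ∇) f = 4840x^3 - 352x^2 + (6364/3)x + 4394/27

the image equals g(x) = 4840x^3 - 352x^2 + (6364/3)x + 4394/27


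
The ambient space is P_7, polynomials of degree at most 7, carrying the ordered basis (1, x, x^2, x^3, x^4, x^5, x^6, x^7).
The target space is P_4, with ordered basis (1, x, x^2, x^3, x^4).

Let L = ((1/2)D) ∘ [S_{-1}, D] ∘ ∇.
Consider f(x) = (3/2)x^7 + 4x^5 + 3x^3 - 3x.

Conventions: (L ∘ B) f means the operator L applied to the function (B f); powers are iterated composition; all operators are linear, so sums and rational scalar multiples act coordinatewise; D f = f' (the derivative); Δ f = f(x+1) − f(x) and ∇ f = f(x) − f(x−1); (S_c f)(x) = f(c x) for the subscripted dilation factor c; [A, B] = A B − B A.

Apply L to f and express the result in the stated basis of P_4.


the image equals g(x) = -315x^4 - 630x^3 - 870x^2 - 555x - 161

∇ f = (21/2)x^6 - (63/2)x^5 + (145/2)x^4 - (185/2)x^3 + (161/2)x^2 - (79/2)x + 11/2
D ∇ f = 63x^5 - (315/2)x^4 + 290x^3 - (555/2)x^2 + 161x - 79/2
S_{-1} D ∇ f = -63x^5 - (315/2)x^4 - 290x^3 - (555/2)x^2 - 161x - 79/2
S_{-1} ∇ f = (21/2)x^6 + (63/2)x^5 + (145/2)x^4 + (185/2)x^3 + (161/2)x^2 + (79/2)x + 11/2
D S_{-1} ∇ f = 63x^5 + (315/2)x^4 + 290x^3 + (555/2)x^2 + 161x + 79/2
[S_{-1}, D] ∇ f = -126x^5 - 315x^4 - 580x^3 - 555x^2 - 322x - 79
D [S_{-1}, D] ∇ f = -630x^4 - 1260x^3 - 1740x^2 - 1110x - 322
((1/2)D) [S_{-1}, D] ∇ f = -315x^4 - 630x^3 - 870x^2 - 555x - 161


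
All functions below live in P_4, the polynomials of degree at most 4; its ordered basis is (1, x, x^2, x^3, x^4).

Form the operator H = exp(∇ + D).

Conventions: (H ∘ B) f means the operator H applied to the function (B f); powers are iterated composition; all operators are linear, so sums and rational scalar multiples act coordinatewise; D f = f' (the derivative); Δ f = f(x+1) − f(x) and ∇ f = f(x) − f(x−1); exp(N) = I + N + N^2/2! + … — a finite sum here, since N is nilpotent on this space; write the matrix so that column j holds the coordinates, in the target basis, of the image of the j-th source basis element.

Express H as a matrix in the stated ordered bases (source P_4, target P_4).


image of 1: 1
image of x: x + 2
image of x^2: x^2 + 4x + 3
image of x^3: x^3 + 6x^2 + 9x + 3
image of x^4: x^4 + 8x^3 + 18x^2 + 12x + 2
each image's coordinates form column j of the matrix

the matrix is [[1, 2, 3, 3, 2]; [0, 1, 4, 9, 12]; [0, 0, 1, 6, 18]; [0, 0, 0, 1, 8]; [0, 0, 0, 0, 1]] (rows listed top to bottom)


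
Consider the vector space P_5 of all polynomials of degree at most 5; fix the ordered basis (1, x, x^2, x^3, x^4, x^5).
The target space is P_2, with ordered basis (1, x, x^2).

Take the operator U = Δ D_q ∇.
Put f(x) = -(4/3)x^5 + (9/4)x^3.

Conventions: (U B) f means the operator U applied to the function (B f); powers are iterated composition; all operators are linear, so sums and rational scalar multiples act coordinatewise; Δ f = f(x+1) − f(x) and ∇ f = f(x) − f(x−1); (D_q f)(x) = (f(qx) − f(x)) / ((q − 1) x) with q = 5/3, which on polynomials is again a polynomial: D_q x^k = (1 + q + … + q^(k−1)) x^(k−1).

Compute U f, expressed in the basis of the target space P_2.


g(x) = -(5440/27)x^2 - (1520/27)x - 982/81

∇ f = -(20/3)x^4 + (40/3)x^3 - (79/12)x^2 - (1/12)x + 11/12
D_q ∇ f = -(5440/81)x^3 + (1960/27)x^2 - (158/9)x - 1/12
Δ (D_q ∇) f = -(5440/27)x^2 - (1520/27)x - 982/81


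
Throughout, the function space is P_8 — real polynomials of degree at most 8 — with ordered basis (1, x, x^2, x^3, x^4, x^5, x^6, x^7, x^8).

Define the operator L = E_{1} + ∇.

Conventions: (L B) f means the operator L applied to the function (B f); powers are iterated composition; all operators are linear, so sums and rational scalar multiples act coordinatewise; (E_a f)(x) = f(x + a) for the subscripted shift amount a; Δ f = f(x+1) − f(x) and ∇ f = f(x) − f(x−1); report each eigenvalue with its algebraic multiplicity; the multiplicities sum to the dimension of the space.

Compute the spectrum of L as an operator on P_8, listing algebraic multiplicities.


λ = 1 (multiplicity 9)

image of 1: 1
image of x: x + 2
image of x^2: x^2 + 4x
image of x^3: x^3 + 6x^2 + 2
image of x^4: x^4 + 8x^3 + 8x
image of x^5: x^5 + 10x^4 + 20x^2 + 2
image of x^6: x^6 + 12x^5 + 40x^3 + 12x
image of x^7: x^7 + 14x^6 + 70x^4 + 42x^2 + 2
image of x^8: x^8 + 16x^7 + 112x^5 + 112x^3 + 16x
the matrix is upper triangular; its diagonal is (1, 1, 1, 1, 1, 1, 1, 1, 1)
for a triangular matrix the eigenvalues are the diagonal entries, with algebraic multiplicity their repetition count


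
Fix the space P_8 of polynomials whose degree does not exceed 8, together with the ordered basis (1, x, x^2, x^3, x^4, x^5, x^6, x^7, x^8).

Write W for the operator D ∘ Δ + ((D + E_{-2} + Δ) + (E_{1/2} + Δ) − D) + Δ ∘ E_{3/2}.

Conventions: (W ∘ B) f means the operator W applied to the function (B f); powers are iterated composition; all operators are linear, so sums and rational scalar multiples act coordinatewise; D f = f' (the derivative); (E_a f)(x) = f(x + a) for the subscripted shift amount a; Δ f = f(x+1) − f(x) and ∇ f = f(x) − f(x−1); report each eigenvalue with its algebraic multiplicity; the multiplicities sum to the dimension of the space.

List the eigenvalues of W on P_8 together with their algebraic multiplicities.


image of 1: 2
image of x: 2x + 3/2
image of x^2: 2x^2 + 3x + 49/4
image of x^3: 2x^3 + (9/2)x^2 + (147/4)x + 75/8
image of x^4: 2x^4 + 6x^3 + (147/2)x^2 + (75/2)x + 897/16
image of x^5: 2x^5 + (15/2)x^4 + (245/2)x^3 + (375/4)x^2 + (4485/16)x + 2083/32
image of x^6: 2x^6 + 9x^5 + (735/4)x^4 + (375/2)x^3 + (13455/16)x^2 + (6249/16)x + 19505/64
image of x^7: 2x^7 + (21/2)x^6 + (1029/4)x^5 + (2625/8)x^4 + (31395/16)x^3 + (43743/32)x^2 + (136535/64)x + 60707/128
image of x^8: 2x^8 + 12x^7 + 343x^6 + 525x^5 + (31395/8)x^4 + (14581/4)x^3 + (136535/16)x^2 + (60707/16)x + 452161/256
the matrix is upper triangular; its diagonal is (2, 2, 2, 2, 2, 2, 2, 2, 2)
for a triangular matrix the eigenvalues are the diagonal entries, with algebraic multiplicity their repetition count

λ = 2 (multiplicity 9)


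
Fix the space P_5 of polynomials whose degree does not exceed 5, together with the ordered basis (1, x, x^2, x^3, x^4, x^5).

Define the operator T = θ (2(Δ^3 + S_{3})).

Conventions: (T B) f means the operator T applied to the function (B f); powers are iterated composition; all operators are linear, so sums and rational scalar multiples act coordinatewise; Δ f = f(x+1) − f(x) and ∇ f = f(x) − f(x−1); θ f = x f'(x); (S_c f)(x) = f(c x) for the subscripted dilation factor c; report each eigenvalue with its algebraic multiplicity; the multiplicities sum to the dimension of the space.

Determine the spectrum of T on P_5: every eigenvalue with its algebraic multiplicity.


image of 1: 0
image of x: 6x
image of x^2: 36x^2
image of x^3: 162x^3
image of x^4: 648x^4 + 48x
image of x^5: 2430x^5 + 240x^2 + 360x
the matrix is upper triangular; its diagonal is (0, 6, 36, 162, 648, 2430)
for a triangular matrix the eigenvalues are the diagonal entries, with algebraic multiplicity their repetition count

λ = 0 (multiplicity 1), λ = 6 (multiplicity 1), λ = 36 (multiplicity 1), λ = 162 (multiplicity 1), λ = 648 (multiplicity 1), λ = 2430 (multiplicity 1)


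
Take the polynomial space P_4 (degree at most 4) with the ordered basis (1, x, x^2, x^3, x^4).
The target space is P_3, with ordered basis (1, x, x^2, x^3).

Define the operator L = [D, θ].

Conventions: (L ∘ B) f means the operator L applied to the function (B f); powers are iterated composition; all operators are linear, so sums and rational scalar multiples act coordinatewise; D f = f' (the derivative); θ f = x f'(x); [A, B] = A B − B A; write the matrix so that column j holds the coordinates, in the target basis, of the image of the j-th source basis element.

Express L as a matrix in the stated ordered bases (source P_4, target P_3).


image of 1: 0
image of x: 1
image of x^2: 2x
image of x^3: 3x^2
image of x^4: 4x^3
each image's coordinates form column j of the matrix

the matrix is [[0, 1, 0, 0, 0]; [0, 0, 2, 0, 0]; [0, 0, 0, 3, 0]; [0, 0, 0, 0, 4]] (rows listed top to bottom)
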